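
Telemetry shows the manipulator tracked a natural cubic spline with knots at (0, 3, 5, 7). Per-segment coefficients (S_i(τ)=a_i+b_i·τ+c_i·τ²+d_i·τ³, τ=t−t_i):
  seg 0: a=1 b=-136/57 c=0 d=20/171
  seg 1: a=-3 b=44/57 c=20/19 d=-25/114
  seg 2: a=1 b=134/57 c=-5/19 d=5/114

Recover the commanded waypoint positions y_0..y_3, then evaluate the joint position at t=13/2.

y_0 = S_0(0) = a_0 = 1
y_1 = S_1(0) = a_1 = -3
y_2 = S_2(0) = a_2 = 1
y_3 = S_2(2) = 5
t_q=13/2 is in segment 2 (τ=3/2); S_2(τ)=1241/304

y_0=1 y_1=-3 y_2=1 y_3=5
S(13/2) = 1241/304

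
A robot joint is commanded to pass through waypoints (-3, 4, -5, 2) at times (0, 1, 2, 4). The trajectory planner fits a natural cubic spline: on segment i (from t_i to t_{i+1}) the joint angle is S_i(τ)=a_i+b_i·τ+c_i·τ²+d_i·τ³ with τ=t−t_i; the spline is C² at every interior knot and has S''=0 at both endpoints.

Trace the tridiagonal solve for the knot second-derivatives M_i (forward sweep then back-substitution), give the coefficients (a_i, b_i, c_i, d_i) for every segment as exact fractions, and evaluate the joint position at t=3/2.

Δ: Δ0=7, Δ1=-9, Δ2=7/2
row 1: diag=4, rhs=-96; c'=1/4, d'=-24
row 2: denom=6−1·1/4=23/4; d'=(75−1·-24)/(23/4)=396/23
back: M2=396/23
back: M1=-24−1/4·396/23=-651/23
M: M0=0, M1=-651/23, M2=396/23, M3=0
seg 0: a=-3, c=M0/2=0, d=(M1−M0)/(6·1)=-217/46, b=Δ0−h0·(2M0+M1)/6=539/46
seg 1: a=4, c=M1/2=-651/46, d=(M2−M1)/(6·1)=349/46, b=Δ1−h1·(2M1+M2)/6=-56/23
seg 2: a=-5, c=M2/2=198/23, d=(M3−M2)/(6·2)=-33/23, b=Δ2−h2·(2M2+M3)/6=-367/46
t_q=3/2 → seg 1, τ=1/2; S=4+-56/23·τ+-651/46·τ²+349/46·τ³=71/368

  seg 0: a=-3 b=539/46 c=0 d=-217/46
  seg 1: a=4 b=-56/23 c=-651/46 d=349/46
  seg 2: a=-5 b=-367/46 c=198/23 d=-33/23
S(3/2) = 71/368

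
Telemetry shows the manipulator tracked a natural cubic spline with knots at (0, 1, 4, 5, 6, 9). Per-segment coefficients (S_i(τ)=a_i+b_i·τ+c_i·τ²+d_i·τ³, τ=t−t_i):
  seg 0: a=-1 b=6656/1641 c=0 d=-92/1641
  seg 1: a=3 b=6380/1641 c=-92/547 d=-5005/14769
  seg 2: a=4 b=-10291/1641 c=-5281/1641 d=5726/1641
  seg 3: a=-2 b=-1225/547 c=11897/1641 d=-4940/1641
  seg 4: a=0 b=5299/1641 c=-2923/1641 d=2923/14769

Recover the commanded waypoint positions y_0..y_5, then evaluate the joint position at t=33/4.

y_0 = S_0(0) = a_0 = -1
y_1 = S_1(0) = a_1 = 3
y_2 = S_2(0) = a_2 = 4
y_3 = S_3(0) = a_3 = -2
y_4 = S_4(0) = a_4 = 0
y_5 = S_4(3) = -1
t_q=33/4 is in segment 4 (τ=9/4); S_4(τ)=17589/35008

y_0=-1 y_1=3 y_2=4 y_3=-2 y_4=0 y_5=-1
S(33/4) = 17589/35008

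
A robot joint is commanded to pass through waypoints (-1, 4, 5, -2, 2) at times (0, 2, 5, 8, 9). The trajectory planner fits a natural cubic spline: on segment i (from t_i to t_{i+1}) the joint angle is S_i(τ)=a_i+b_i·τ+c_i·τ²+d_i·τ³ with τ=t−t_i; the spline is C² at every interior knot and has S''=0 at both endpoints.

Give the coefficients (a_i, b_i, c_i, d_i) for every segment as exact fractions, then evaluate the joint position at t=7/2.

  seg 0: a=-1 b=355/133 c=0 d=-45/1064
  seg 1: a=4 b=575/266 c=-135/532 d=-1703/14364
  seg 2: a=5 b=-1363/532 c=-527/399 d=6689/14364
  seg 3: a=-2 b=555/266 c=1527/532 d=-509/532
S(7/2) = 3813/608

Δ: Δ0=5/2, Δ1=1/3, Δ2=-7/3, Δ3=4
row 1: diag=10, rhs=-13; c'=3/10, d'=-13/10
row 2: denom=12−3·3/10=111/10; d'=(-16−3·-13/10)/(111/10)=-121/111
row 3: denom=8−3·10/37=266/37; d'=(38−3·-121/111)/(266/37)=1527/266
back: M3=1527/266
back: M2=-121/111−10/37·1527/266=-1054/399
back: M1=-13/10−3/10·-1054/399=-135/266
M: M0=0, M1=-135/266, M2=-1054/399, M3=1527/266, M4=0
seg 0: a=-1, c=M0/2=0, d=(M1−M0)/(6·2)=-45/1064, b=Δ0−h0·(2M0+M1)/6=355/133
seg 1: a=4, c=M1/2=-135/532, d=(M2−M1)/(6·3)=-1703/14364, b=Δ1−h1·(2M1+M2)/6=575/266
seg 2: a=5, c=M2/2=-527/399, d=(M3−M2)/(6·3)=6689/14364, b=Δ2−h2·(2M2+M3)/6=-1363/532
seg 3: a=-2, c=M3/2=1527/532, d=(M4−M3)/(6·1)=-509/532, b=Δ3−h3·(2M3+M4)/6=555/266
t_q=7/2 → seg 1, τ=3/2; S=4+575/266·τ+-135/532·τ²+-1703/14364·τ³=3813/608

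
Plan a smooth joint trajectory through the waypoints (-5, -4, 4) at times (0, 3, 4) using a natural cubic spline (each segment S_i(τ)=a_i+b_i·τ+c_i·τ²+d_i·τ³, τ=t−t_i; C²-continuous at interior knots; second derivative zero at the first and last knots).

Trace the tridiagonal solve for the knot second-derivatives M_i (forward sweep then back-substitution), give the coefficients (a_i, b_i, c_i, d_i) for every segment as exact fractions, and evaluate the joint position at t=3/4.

  seg 0: a=-5 b=-61/24 c=0 d=23/72
  seg 1: a=-4 b=73/12 c=23/8 d=-23/24
S(3/4) = -3467/512

Δ: Δ0=1/3, Δ1=8
row 1: diag=8, rhs=46; c'=1/8, d'=23/4
back: M1=23/4
M: M0=0, M1=23/4, M2=0
seg 0: a=-5, c=M0/2=0, d=(M1−M0)/(6·3)=23/72, b=Δ0−h0·(2M0+M1)/6=-61/24
seg 1: a=-4, c=M1/2=23/8, d=(M2−M1)/(6·1)=-23/24, b=Δ1−h1·(2M1+M2)/6=73/12
t_q=3/4 → seg 0, τ=3/4; S=-5+-61/24·τ+0·τ²+23/72·τ³=-3467/512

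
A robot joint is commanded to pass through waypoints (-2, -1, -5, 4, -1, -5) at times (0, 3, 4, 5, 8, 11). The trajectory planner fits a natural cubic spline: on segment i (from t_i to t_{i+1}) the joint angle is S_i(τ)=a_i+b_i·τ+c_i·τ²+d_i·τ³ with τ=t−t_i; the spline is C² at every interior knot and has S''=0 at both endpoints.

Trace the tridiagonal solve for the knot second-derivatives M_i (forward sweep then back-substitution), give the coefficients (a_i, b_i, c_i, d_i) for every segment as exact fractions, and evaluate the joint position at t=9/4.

  seg 0: a=-2 b=3005/867 c=0 d=-2716/7803
  seg 1: a=-1 b=-5143/867 c=-2716/867 d=4391/867
  seg 2: a=-5 b=866/289 c=10457/867 d=-5252/867
  seg 3: a=4 b=7756/867 c=-5299/867 d=248/289
  seg 4: a=-1 b=-3950/867 c=1397/867 d=-1397/7803
S(9/4) = 8479/4624

Δ: Δ0=1/3, Δ1=-4, Δ2=9, Δ3=-5/3, Δ4=-4/3
row 1: diag=8, rhs=-26; c'=1/8, d'=-13/4
row 2: denom=4−1·1/8=31/8; d'=(78−1·-13/4)/(31/8)=650/31
row 3: denom=8−1·8/31=240/31; d'=(-64−1·650/31)/(240/31)=-439/40
row 4: denom=12−3·31/80=867/80; d'=(2−3·-439/40)/(867/80)=2794/867
back: M4=2794/867
back: M3=-439/40−31/80·2794/867=-10598/867
back: M2=650/31−8/31·-10598/867=20914/867
back: M1=-13/4−1/8·20914/867=-5432/867
M: M0=0, M1=-5432/867, M2=20914/867, M3=-10598/867, M4=2794/867, M5=0
seg 0: a=-2, c=M0/2=0, d=(M1−M0)/(6·3)=-2716/7803, b=Δ0−h0·(2M0+M1)/6=3005/867
seg 1: a=-1, c=M1/2=-2716/867, d=(M2−M1)/(6·1)=4391/867, b=Δ1−h1·(2M1+M2)/6=-5143/867
seg 2: a=-5, c=M2/2=10457/867, d=(M3−M2)/(6·1)=-5252/867, b=Δ2−h2·(2M2+M3)/6=866/289
seg 3: a=4, c=M3/2=-5299/867, d=(M4−M3)/(6·3)=248/289, b=Δ3−h3·(2M3+M4)/6=7756/867
seg 4: a=-1, c=M4/2=1397/867, d=(M5−M4)/(6·3)=-1397/7803, b=Δ4−h4·(2M4+M5)/6=-3950/867
t_q=9/4 → seg 0, τ=9/4; S=-2+3005/867·τ+0·τ²+-2716/7803·τ³=8479/4624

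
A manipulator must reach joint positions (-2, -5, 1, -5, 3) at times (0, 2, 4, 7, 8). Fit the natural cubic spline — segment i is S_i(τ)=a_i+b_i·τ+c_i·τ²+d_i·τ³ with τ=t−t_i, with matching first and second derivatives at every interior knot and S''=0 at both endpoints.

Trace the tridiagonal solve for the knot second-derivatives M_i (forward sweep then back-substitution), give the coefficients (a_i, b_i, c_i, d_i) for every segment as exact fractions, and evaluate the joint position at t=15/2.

Δ: Δ0=-3/2, Δ1=3, Δ2=-2, Δ3=8
row 1: diag=8, rhs=27; c'=1/4, d'=27/8
row 2: denom=10−2·1/4=19/2; d'=(-30−2·27/8)/(19/2)=-147/38
row 3: denom=8−3·6/19=134/19; d'=(60−3·-147/38)/(134/19)=2721/268
back: M3=2721/268
back: M2=-147/38−6/19·2721/268=-474/67
back: M1=27/8−1/4·-474/67=2757/536
M: M0=0, M1=2757/536, M2=-474/67, M3=2721/268, M4=0
seg 0: a=-2, c=M0/2=0, d=(M1−M0)/(6·2)=919/2144, b=Δ0−h0·(2M0+M1)/6=-1723/536
seg 1: a=-5, c=M1/2=2757/1072, d=(M2−M1)/(6·2)=-2183/2144, b=Δ1−h1·(2M1+M2)/6=517/268
seg 2: a=1, c=M2/2=-237/67, d=(M3−M2)/(6·3)=513/536, b=Δ2−h2·(2M2+M3)/6=-1/536
seg 3: a=-5, c=M3/2=2721/536, d=(M4−M3)/(6·1)=-907/536, b=Δ3−h3·(2M3+M4)/6=1237/268
t_q=15/2 → seg 3, τ=1/2; S=-5+1237/268·τ+2721/536·τ²+-907/536·τ³=-7009/4288

  seg 0: a=-2 b=-1723/536 c=0 d=919/2144
  seg 1: a=-5 b=517/268 c=2757/1072 d=-2183/2144
  seg 2: a=1 b=-1/536 c=-237/67 d=513/536
  seg 3: a=-5 b=1237/268 c=2721/536 d=-907/536
S(15/2) = -7009/4288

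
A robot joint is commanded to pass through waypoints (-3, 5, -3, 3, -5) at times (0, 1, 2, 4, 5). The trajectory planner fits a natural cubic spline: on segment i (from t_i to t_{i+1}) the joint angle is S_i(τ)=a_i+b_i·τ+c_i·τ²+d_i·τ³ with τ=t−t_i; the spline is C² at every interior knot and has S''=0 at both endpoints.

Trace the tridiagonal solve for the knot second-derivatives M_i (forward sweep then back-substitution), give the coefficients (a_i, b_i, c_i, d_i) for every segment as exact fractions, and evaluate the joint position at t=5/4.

Δ: Δ0=8, Δ1=-8, Δ2=3, Δ3=-8
row 1: diag=4, rhs=-96; c'=1/4, d'=-24
row 2: denom=6−1·1/4=23/4; d'=(66−1·-24)/(23/4)=360/23
row 3: denom=6−2·8/23=122/23; d'=(-66−2·360/23)/(122/23)=-1119/61
back: M3=-1119/61
back: M2=360/23−8/23·-1119/61=1344/61
back: M1=-24−1/4·1344/61=-1800/61
M: M0=0, M1=-1800/61, M2=1344/61, M3=-1119/61, M4=0
seg 0: a=-3, c=M0/2=0, d=(M1−M0)/(6·1)=-300/61, b=Δ0−h0·(2M0+M1)/6=788/61
seg 1: a=5, c=M1/2=-900/61, d=(M2−M1)/(6·1)=524/61, b=Δ1−h1·(2M1+M2)/6=-112/61
seg 2: a=-3, c=M2/2=672/61, d=(M3−M2)/(6·2)=-821/244, b=Δ2−h2·(2M2+M3)/6=-340/61
seg 3: a=3, c=M3/2=-1119/122, d=(M4−M3)/(6·1)=373/122, b=Δ3−h3·(2M3+M4)/6=-115/61
t_q=5/4 → seg 1, τ=1/4; S=5+-112/61·τ+-900/61·τ²+524/61·τ³=3663/976

  seg 0: a=-3 b=788/61 c=0 d=-300/61
  seg 1: a=5 b=-112/61 c=-900/61 d=524/61
  seg 2: a=-3 b=-340/61 c=672/61 d=-821/244
  seg 3: a=3 b=-115/61 c=-1119/122 d=373/122
S(5/4) = 3663/976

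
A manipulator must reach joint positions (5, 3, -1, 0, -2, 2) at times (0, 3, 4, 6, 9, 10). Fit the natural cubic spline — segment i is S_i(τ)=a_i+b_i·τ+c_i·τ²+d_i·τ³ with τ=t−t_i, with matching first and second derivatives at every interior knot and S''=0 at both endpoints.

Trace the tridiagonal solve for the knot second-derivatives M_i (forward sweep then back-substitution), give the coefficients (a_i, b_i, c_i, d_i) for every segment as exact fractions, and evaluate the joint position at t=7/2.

  seg 0: a=5 b=5969/6162 c=0 d=-3359/18486
  seg 1: a=3 b=-12131/3081 c=-3359/2054 d=9691/6162
  seg 2: a=-1 b=-15343/6162 c=3166/1027 d=-2446/3081
  seg 3: a=0 b=149/474 c=-1726/1027 d=8341/18486
  seg 4: a=-2 b=7435/3081 c=4889/2054 d=-4889/6162
S(7/2) = 13459/16432

Δ: Δ0=-2/3, Δ1=-4, Δ2=1/2, Δ3=-2/3, Δ4=4
row 1: diag=8, rhs=-20; c'=1/8, d'=-5/2
row 2: denom=6−1·1/8=47/8; d'=(27−1·-5/2)/(47/8)=236/47
row 3: denom=10−2·16/47=438/47; d'=(-7−2·236/47)/(438/47)=-267/146
row 4: denom=8−3·47/146=1027/146; d'=(28−3·-267/146)/(1027/146)=4889/1027
back: M4=4889/1027
back: M3=-267/146−47/146·4889/1027=-3452/1027
back: M2=236/47−16/47·-3452/1027=6332/1027
back: M1=-5/2−1/8·6332/1027=-3359/1027
M: M0=0, M1=-3359/1027, M2=6332/1027, M3=-3452/1027, M4=4889/1027, M5=0
seg 0: a=5, c=M0/2=0, d=(M1−M0)/(6·3)=-3359/18486, b=Δ0−h0·(2M0+M1)/6=5969/6162
seg 1: a=3, c=M1/2=-3359/2054, d=(M2−M1)/(6·1)=9691/6162, b=Δ1−h1·(2M1+M2)/6=-12131/3081
seg 2: a=-1, c=M2/2=3166/1027, d=(M3−M2)/(6·2)=-2446/3081, b=Δ2−h2·(2M2+M3)/6=-15343/6162
seg 3: a=0, c=M3/2=-1726/1027, d=(M4−M3)/(6·3)=8341/18486, b=Δ3−h3·(2M3+M4)/6=149/474
seg 4: a=-2, c=M4/2=4889/2054, d=(M5−M4)/(6·1)=-4889/6162, b=Δ4−h4·(2M4+M5)/6=7435/3081
t_q=7/2 → seg 1, τ=1/2; S=3+-12131/3081·τ+-3359/2054·τ²+9691/6162·τ³=13459/16432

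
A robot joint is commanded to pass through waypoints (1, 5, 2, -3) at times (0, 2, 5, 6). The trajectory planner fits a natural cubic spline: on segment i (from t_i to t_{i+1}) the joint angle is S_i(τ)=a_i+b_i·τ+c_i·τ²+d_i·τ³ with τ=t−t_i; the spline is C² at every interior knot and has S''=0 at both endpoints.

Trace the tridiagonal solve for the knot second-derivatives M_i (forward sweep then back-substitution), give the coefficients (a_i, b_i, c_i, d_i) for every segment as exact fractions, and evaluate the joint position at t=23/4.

Δ: Δ0=2, Δ1=-1, Δ2=-5
row 1: diag=10, rhs=-18; c'=3/10, d'=-9/5
row 2: denom=8−3·3/10=71/10; d'=(-24−3·-9/5)/(71/10)=-186/71
back: M2=-186/71
back: M1=-9/5−3/10·-186/71=-72/71
M: M0=0, M1=-72/71, M2=-186/71, M3=0
seg 0: a=1, c=M0/2=0, d=(M1−M0)/(6·2)=-6/71, b=Δ0−h0·(2M0+M1)/6=166/71
seg 1: a=5, c=M1/2=-36/71, d=(M2−M1)/(6·3)=-19/213, b=Δ1−h1·(2M1+M2)/6=94/71
seg 2: a=2, c=M2/2=-93/71, d=(M3−M2)/(6·1)=31/71, b=Δ2−h2·(2M2+M3)/6=-293/71
t_q=23/4 → seg 2, τ=3/4; S=2+-293/71·τ+-93/71·τ²+31/71·τ³=-7487/4544

  seg 0: a=1 b=166/71 c=0 d=-6/71
  seg 1: a=5 b=94/71 c=-36/71 d=-19/213
  seg 2: a=2 b=-293/71 c=-93/71 d=31/71
S(23/4) = -7487/4544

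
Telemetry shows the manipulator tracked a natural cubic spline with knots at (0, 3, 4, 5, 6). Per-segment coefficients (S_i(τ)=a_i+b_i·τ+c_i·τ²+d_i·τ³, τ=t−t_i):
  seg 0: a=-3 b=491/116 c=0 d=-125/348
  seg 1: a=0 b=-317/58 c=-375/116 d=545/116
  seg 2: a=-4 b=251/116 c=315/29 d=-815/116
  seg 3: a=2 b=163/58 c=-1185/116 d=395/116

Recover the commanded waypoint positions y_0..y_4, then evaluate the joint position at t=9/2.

y_0 = S_0(0) = a_0 = -3
y_1 = S_1(0) = a_1 = 0
y_2 = S_2(0) = a_2 = -4
y_3 = S_3(0) = a_3 = 2
y_4 = S_3(1) = -2
t_q=9/2 is in segment 2 (τ=1/2); S_2(τ)=-1003/928

y_0=-3 y_1=0 y_2=-4 y_3=2 y_4=-2
S(9/2) = -1003/928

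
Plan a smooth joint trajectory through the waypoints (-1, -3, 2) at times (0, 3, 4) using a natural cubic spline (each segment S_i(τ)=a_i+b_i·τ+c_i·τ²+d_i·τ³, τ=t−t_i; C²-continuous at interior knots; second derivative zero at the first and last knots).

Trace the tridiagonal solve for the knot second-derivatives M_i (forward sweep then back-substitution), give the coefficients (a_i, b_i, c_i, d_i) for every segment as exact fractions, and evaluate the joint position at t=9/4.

  seg 0: a=-1 b=-67/24 c=0 d=17/72
  seg 1: a=-3 b=43/12 c=17/8 d=-17/24
S(9/4) = -2351/512

Δ: Δ0=-2/3, Δ1=5
row 1: diag=8, rhs=34; c'=1/8, d'=17/4
back: M1=17/4
M: M0=0, M1=17/4, M2=0
seg 0: a=-1, c=M0/2=0, d=(M1−M0)/(6·3)=17/72, b=Δ0−h0·(2M0+M1)/6=-67/24
seg 1: a=-3, c=M1/2=17/8, d=(M2−M1)/(6·1)=-17/24, b=Δ1−h1·(2M1+M2)/6=43/12
t_q=9/4 → seg 0, τ=9/4; S=-1+-67/24·τ+0·τ²+17/72·τ³=-2351/512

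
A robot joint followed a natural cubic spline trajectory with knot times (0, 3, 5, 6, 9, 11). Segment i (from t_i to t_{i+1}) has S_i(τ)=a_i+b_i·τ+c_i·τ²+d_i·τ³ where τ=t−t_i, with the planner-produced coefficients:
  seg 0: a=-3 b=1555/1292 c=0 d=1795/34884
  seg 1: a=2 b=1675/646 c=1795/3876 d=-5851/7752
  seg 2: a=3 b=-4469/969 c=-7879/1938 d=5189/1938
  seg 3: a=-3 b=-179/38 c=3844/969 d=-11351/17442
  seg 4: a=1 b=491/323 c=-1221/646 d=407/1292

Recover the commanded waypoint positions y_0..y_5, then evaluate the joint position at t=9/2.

y_0 = S_0(0) = a_0 = -3
y_1 = S_1(0) = a_1 = 2
y_2 = S_2(0) = a_2 = 3
y_3 = S_3(0) = a_3 = -3
y_4 = S_4(0) = a_4 = 1
y_5 = S_4(2) = -1
t_q=9/2 is in segment 1 (τ=3/2); S_1(τ)=90625/20672

y_0=-3 y_1=2 y_2=3 y_3=-3 y_4=1 y_5=-1
S(9/2) = 90625/20672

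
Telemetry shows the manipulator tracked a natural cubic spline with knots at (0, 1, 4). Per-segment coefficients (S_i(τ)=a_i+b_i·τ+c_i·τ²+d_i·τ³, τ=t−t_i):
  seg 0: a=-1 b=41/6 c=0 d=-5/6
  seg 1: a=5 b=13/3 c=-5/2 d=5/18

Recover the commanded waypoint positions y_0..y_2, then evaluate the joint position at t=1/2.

y_0=-1 y_1=5 y_2=3
S(1/2) = 37/16

y_0 = S_0(0) = a_0 = -1
y_1 = S_1(0) = a_1 = 5
y_2 = S_1(3) = 3
t_q=1/2 is in segment 0 (τ=1/2); S_0(τ)=37/16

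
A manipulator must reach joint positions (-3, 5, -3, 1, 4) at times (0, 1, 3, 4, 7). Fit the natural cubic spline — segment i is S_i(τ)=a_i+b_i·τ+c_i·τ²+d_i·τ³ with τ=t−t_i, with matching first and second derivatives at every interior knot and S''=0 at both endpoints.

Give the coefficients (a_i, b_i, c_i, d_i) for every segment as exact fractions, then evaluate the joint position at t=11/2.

  seg 0: a=-3 b=1349/125 c=0 d=-349/125
  seg 1: a=5 b=302/125 c=-1047/125 d=323/125
  seg 2: a=-3 b=-2/25 c=891/125 d=-381/125
  seg 3: a=1 b=629/125 c=-252/125 d=28/125
S(11/2) = 596/125

Δ: Δ0=8, Δ1=-4, Δ2=4, Δ3=1
row 1: diag=6, rhs=-72; c'=1/3, d'=-12
row 2: denom=6−2·1/3=16/3; d'=(48−2·-12)/(16/3)=27/2
row 3: denom=8−1·3/16=125/16; d'=(-18−1·27/2)/(125/16)=-504/125
back: M3=-504/125
back: M2=27/2−3/16·-504/125=1782/125
back: M1=-12−1/3·1782/125=-2094/125
M: M0=0, M1=-2094/125, M2=1782/125, M3=-504/125, M4=0
seg 0: a=-3, c=M0/2=0, d=(M1−M0)/(6·1)=-349/125, b=Δ0−h0·(2M0+M1)/6=1349/125
seg 1: a=5, c=M1/2=-1047/125, d=(M2−M1)/(6·2)=323/125, b=Δ1−h1·(2M1+M2)/6=302/125
seg 2: a=-3, c=M2/2=891/125, d=(M3−M2)/(6·1)=-381/125, b=Δ2−h2·(2M2+M3)/6=-2/25
seg 3: a=1, c=M3/2=-252/125, d=(M4−M3)/(6·3)=28/125, b=Δ3−h3·(2M3+M4)/6=629/125
t_q=11/2 → seg 3, τ=3/2; S=1+629/125·τ+-252/125·τ²+28/125·τ³=596/125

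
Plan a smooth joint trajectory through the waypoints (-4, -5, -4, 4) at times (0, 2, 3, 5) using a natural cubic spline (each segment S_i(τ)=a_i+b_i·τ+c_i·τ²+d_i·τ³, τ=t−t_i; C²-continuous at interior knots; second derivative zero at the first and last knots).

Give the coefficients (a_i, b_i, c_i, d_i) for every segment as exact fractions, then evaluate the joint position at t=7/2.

Δ: Δ0=-1/2, Δ1=1, Δ2=4
row 1: diag=6, rhs=9; c'=1/6, d'=3/2
row 2: denom=6−1·1/6=35/6; d'=(18−1·3/2)/(35/6)=99/35
back: M2=99/35
back: M1=3/2−1/6·99/35=36/35
M: M0=0, M1=36/35, M2=99/35, M3=0
seg 0: a=-4, c=M0/2=0, d=(M1−M0)/(6·2)=3/35, b=Δ0−h0·(2M0+M1)/6=-59/70
seg 1: a=-5, c=M1/2=18/35, d=(M2−M1)/(6·1)=3/10, b=Δ1−h1·(2M1+M2)/6=13/70
seg 2: a=-4, c=M2/2=99/70, d=(M3−M2)/(6·2)=-33/140, b=Δ2−h2·(2M2+M3)/6=74/35
t_q=7/2 → seg 2, τ=1/2; S=-4+74/35·τ+99/70·τ²+-33/140·τ³=-419/160

  seg 0: a=-4 b=-59/70 c=0 d=3/35
  seg 1: a=-5 b=13/70 c=18/35 d=3/10
  seg 2: a=-4 b=74/35 c=99/70 d=-33/140
S(7/2) = -419/160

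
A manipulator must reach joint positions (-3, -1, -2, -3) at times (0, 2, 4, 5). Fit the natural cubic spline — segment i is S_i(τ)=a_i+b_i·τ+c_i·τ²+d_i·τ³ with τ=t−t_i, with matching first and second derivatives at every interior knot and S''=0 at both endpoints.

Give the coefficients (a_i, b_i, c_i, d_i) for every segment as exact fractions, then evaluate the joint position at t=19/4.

  seg 0: a=-3 b=15/11 c=0 d=-1/11
  seg 1: a=-1 b=3/11 c=-6/11 d=7/88
  seg 2: a=-2 b=-21/22 c=-3/44 d=1/44
S(19/4) = -7729/2816

Δ: Δ0=1, Δ1=-1/2, Δ2=-1
row 1: diag=8, rhs=-9; c'=1/4, d'=-9/8
row 2: denom=6−2·1/4=11/2; d'=(-3−2·-9/8)/(11/2)=-3/22
back: M2=-3/22
back: M1=-9/8−1/4·-3/22=-12/11
M: M0=0, M1=-12/11, M2=-3/22, M3=0
seg 0: a=-3, c=M0/2=0, d=(M1−M0)/(6·2)=-1/11, b=Δ0−h0·(2M0+M1)/6=15/11
seg 1: a=-1, c=M1/2=-6/11, d=(M2−M1)/(6·2)=7/88, b=Δ1−h1·(2M1+M2)/6=3/11
seg 2: a=-2, c=M2/2=-3/44, d=(M3−M2)/(6·1)=1/44, b=Δ2−h2·(2M2+M3)/6=-21/22
t_q=19/4 → seg 2, τ=3/4; S=-2+-21/22·τ+-3/44·τ²+1/44·τ³=-7729/2816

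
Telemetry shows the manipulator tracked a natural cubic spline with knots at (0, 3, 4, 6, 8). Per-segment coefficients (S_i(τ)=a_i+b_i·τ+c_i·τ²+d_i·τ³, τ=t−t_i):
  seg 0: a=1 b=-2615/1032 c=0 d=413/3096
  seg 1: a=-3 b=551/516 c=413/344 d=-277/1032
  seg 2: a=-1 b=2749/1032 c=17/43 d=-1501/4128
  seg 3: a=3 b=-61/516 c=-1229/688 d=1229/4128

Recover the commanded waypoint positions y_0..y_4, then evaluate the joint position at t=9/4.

y_0=1 y_1=-3 y_2=-1 y_3=3 y_4=-2
S(9/4) = -70051/22016

y_0 = S_0(0) = a_0 = 1
y_1 = S_1(0) = a_1 = -3
y_2 = S_2(0) = a_2 = -1
y_3 = S_3(0) = a_3 = 3
y_4 = S_3(2) = -2
t_q=9/4 is in segment 0 (τ=9/4); S_0(τ)=-70051/22016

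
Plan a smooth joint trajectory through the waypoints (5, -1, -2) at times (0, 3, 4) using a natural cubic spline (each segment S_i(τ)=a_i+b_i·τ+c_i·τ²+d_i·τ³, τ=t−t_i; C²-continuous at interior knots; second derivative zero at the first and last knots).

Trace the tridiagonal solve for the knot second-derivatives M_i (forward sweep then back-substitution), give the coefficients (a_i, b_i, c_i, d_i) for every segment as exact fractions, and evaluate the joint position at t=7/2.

Δ: Δ0=-2, Δ1=-1
row 1: diag=8, rhs=6; c'=1/8, d'=3/4
back: M1=3/4
M: M0=0, M1=3/4, M2=0
seg 0: a=5, c=M0/2=0, d=(M1−M0)/(6·3)=1/24, b=Δ0−h0·(2M0+M1)/6=-19/8
seg 1: a=-1, c=M1/2=3/8, d=(M2−M1)/(6·1)=-1/8, b=Δ1−h1·(2M1+M2)/6=-5/4
t_q=7/2 → seg 1, τ=1/2; S=-1+-5/4·τ+3/8·τ²+-1/8·τ³=-99/64

  seg 0: a=5 b=-19/8 c=0 d=1/24
  seg 1: a=-1 b=-5/4 c=3/8 d=-1/8
S(7/2) = -99/64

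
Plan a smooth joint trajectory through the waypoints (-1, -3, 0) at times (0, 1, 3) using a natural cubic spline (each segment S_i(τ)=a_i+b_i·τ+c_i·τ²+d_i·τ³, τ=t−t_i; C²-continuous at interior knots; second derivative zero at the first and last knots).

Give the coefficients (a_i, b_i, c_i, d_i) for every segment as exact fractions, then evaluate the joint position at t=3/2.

Δ: Δ0=-2, Δ1=3/2
row 1: diag=6, rhs=21; c'=1/3, d'=7/2
back: M1=7/2
M: M0=0, M1=7/2, M2=0
seg 0: a=-1, c=M0/2=0, d=(M1−M0)/(6·1)=7/12, b=Δ0−h0·(2M0+M1)/6=-31/12
seg 1: a=-3, c=M1/2=7/4, d=(M2−M1)/(6·2)=-7/24, b=Δ1−h1·(2M1+M2)/6=-5/6
t_q=3/2 → seg 1, τ=1/2; S=-3+-5/6·τ+7/4·τ²+-7/24·τ³=-193/64

  seg 0: a=-1 b=-31/12 c=0 d=7/12
  seg 1: a=-3 b=-5/6 c=7/4 d=-7/24
S(3/2) = -193/64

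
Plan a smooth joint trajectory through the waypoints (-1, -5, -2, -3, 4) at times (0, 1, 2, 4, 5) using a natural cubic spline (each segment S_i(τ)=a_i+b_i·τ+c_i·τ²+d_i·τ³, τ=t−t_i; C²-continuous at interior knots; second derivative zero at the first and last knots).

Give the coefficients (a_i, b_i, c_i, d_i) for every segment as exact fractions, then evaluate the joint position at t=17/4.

Δ: Δ0=-4, Δ1=3, Δ2=-1/2, Δ3=7
row 1: diag=4, rhs=42; c'=1/4, d'=21/2
row 2: denom=6−1·1/4=23/4; d'=(-21−1·21/2)/(23/4)=-126/23
row 3: denom=6−2·8/23=122/23; d'=(45−2·-126/23)/(122/23)=1287/122
back: M3=1287/122
back: M2=-126/23−8/23·1287/122=-558/61
back: M1=21/2−1/4·-558/61=780/61
M: M0=0, M1=780/61, M2=-558/61, M3=1287/122, M4=0
seg 0: a=-1, c=M0/2=0, d=(M1−M0)/(6·1)=130/61, b=Δ0−h0·(2M0+M1)/6=-374/61
seg 1: a=-5, c=M1/2=390/61, d=(M2−M1)/(6·1)=-223/61, b=Δ1−h1·(2M1+M2)/6=16/61
seg 2: a=-2, c=M2/2=-279/61, d=(M3−M2)/(6·2)=801/488, b=Δ2−h2·(2M2+M3)/6=127/61
seg 3: a=-3, c=M3/2=1287/244, d=(M4−M3)/(6·1)=-429/244, b=Δ3−h3·(2M3+M4)/6=425/122
t_q=17/4 → seg 3, τ=1/4; S=-3+425/122·τ+1287/244·τ²+-429/244·τ³=-28529/15616

  seg 0: a=-1 b=-374/61 c=0 d=130/61
  seg 1: a=-5 b=16/61 c=390/61 d=-223/61
  seg 2: a=-2 b=127/61 c=-279/61 d=801/488
  seg 3: a=-3 b=425/122 c=1287/244 d=-429/244
S(17/4) = -28529/15616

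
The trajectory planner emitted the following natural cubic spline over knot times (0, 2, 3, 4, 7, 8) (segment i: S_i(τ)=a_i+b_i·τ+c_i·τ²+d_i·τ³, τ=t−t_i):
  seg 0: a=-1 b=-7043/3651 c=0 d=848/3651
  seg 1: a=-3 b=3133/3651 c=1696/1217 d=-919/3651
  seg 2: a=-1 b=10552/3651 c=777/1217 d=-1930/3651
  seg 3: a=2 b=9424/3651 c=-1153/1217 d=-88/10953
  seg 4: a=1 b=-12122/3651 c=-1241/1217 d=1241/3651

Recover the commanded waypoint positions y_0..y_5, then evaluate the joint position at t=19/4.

y_0=-1 y_1=-3 y_2=-1 y_3=2 y_4=1 y_5=-3
S(19/4) = 66197/19472

y_0 = S_0(0) = a_0 = -1
y_1 = S_1(0) = a_1 = -3
y_2 = S_2(0) = a_2 = -1
y_3 = S_3(0) = a_3 = 2
y_4 = S_4(0) = a_4 = 1
y_5 = S_4(1) = -3
t_q=19/4 is in segment 3 (τ=3/4); S_3(τ)=66197/19472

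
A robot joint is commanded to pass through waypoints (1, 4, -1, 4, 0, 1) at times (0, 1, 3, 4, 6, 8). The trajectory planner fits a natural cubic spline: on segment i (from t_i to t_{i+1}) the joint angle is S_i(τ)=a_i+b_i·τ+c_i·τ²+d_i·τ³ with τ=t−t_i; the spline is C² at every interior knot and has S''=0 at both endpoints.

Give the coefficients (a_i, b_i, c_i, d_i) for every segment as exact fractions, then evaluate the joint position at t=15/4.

  seg 0: a=1 b=627/136 c=0 d=-219/136
  seg 1: a=4 b=-15/68 c=-657/136 d=251/136
  seg 2: a=-1 b=177/68 c=849/136 d=-523/136
  seg 3: a=4 b=483/136 c=-90/17 d=685/544
  seg 4: a=0 b=-171/68 c=615/272 d=-205/544
S(15/4) = 24731/8704

Δ: Δ0=3, Δ1=-5/2, Δ2=5, Δ3=-2, Δ4=1/2
row 1: diag=6, rhs=-33; c'=1/3, d'=-11/2
row 2: denom=6−2·1/3=16/3; d'=(45−2·-11/2)/(16/3)=21/2
row 3: denom=6−1·3/16=93/16; d'=(-42−1·21/2)/(93/16)=-280/31
row 4: denom=8−2·32/93=680/93; d'=(15−2·-280/31)/(680/93)=615/136
back: M4=615/136
back: M3=-280/31−32/93·615/136=-180/17
back: M2=21/2−3/16·-180/17=849/68
back: M1=-11/2−1/3·849/68=-657/68
M: M0=0, M1=-657/68, M2=849/68, M3=-180/17, M4=615/136, M5=0
seg 0: a=1, c=M0/2=0, d=(M1−M0)/(6·1)=-219/136, b=Δ0−h0·(2M0+M1)/6=627/136
seg 1: a=4, c=M1/2=-657/136, d=(M2−M1)/(6·2)=251/136, b=Δ1−h1·(2M1+M2)/6=-15/68
seg 2: a=-1, c=M2/2=849/136, d=(M3−M2)/(6·1)=-523/136, b=Δ2−h2·(2M2+M3)/6=177/68
seg 3: a=4, c=M3/2=-90/17, d=(M4−M3)/(6·2)=685/544, b=Δ3−h3·(2M3+M4)/6=483/136
seg 4: a=0, c=M4/2=615/272, d=(M5−M4)/(6·2)=-205/544, b=Δ4−h4·(2M4+M5)/6=-171/68
t_q=15/4 → seg 2, τ=3/4; S=-1+177/68·τ+849/136·τ²+-523/136·τ³=24731/8704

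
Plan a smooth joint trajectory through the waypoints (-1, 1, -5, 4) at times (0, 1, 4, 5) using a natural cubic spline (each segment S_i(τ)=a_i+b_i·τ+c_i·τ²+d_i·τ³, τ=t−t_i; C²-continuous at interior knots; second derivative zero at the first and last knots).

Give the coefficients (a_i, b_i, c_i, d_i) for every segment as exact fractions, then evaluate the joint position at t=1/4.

Δ: Δ0=2, Δ1=-2, Δ2=9
row 1: diag=8, rhs=-24; c'=3/8, d'=-3
row 2: denom=8−3·3/8=55/8; d'=(66−3·-3)/(55/8)=120/11
back: M2=120/11
back: M1=-3−3/8·120/11=-78/11
M: M0=0, M1=-78/11, M2=120/11, M3=0
seg 0: a=-1, c=M0/2=0, d=(M1−M0)/(6·1)=-13/11, b=Δ0−h0·(2M0+M1)/6=35/11
seg 1: a=1, c=M1/2=-39/11, d=(M2−M1)/(6·3)=1, b=Δ1−h1·(2M1+M2)/6=-4/11
seg 2: a=-5, c=M2/2=60/11, d=(M3−M2)/(6·1)=-20/11, b=Δ2−h2·(2M2+M3)/6=59/11
t_q=1/4 → seg 0, τ=1/4; S=-1+35/11·τ+0·τ²+-13/11·τ³=-157/704

  seg 0: a=-1 b=35/11 c=0 d=-13/11
  seg 1: a=1 b=-4/11 c=-39/11 d=1
  seg 2: a=-5 b=59/11 c=60/11 d=-20/11
S(1/4) = -157/704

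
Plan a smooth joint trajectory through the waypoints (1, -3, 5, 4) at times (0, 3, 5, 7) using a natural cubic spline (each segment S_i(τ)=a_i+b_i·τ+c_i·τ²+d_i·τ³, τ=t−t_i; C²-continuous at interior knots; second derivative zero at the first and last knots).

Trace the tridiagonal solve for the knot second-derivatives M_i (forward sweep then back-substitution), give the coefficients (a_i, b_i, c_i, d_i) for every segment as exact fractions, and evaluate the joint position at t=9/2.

  seg 0: a=1 b=-769/228 c=0 d=155/684
  seg 1: a=-3 b=313/114 c=155/76 d=-161/228
  seg 2: a=5 b=277/114 c=-167/76 d=167/456
S(9/2) = 2021/608

Δ: Δ0=-4/3, Δ1=4, Δ2=-1/2
row 1: diag=10, rhs=32; c'=1/5, d'=16/5
row 2: denom=8−2·1/5=38/5; d'=(-27−2·16/5)/(38/5)=-167/38
back: M2=-167/38
back: M1=16/5−1/5·-167/38=155/38
M: M0=0, M1=155/38, M2=-167/38, M3=0
seg 0: a=1, c=M0/2=0, d=(M1−M0)/(6·3)=155/684, b=Δ0−h0·(2M0+M1)/6=-769/228
seg 1: a=-3, c=M1/2=155/76, d=(M2−M1)/(6·2)=-161/228, b=Δ1−h1·(2M1+M2)/6=313/114
seg 2: a=5, c=M2/2=-167/76, d=(M3−M2)/(6·2)=167/456, b=Δ2−h2·(2M2+M3)/6=277/114
t_q=9/2 → seg 1, τ=3/2; S=-3+313/114·τ+155/76·τ²+-161/228·τ³=2021/608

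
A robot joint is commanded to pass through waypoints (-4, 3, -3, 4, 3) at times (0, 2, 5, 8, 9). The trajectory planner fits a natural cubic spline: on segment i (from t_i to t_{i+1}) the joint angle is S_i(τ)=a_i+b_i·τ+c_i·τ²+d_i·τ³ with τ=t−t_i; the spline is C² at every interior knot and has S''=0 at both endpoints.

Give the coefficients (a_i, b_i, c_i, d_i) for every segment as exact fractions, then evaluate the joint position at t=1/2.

  seg 0: a=-4 b=287/57 c=0 d=-175/456
  seg 1: a=3 b=49/114 c=-175/76 d=1021/2052
  seg 2: a=-3 b=11/228 c=124/57 d=-967/2052
  seg 3: a=4 b=43/114 c=-157/76 d=157/228
S(1/2) = -1861/1216

Δ: Δ0=7/2, Δ1=-2, Δ2=7/3, Δ3=-1
row 1: diag=10, rhs=-33; c'=3/10, d'=-33/10
row 2: denom=12−3·3/10=111/10; d'=(26−3·-33/10)/(111/10)=359/111
row 3: denom=8−3·10/37=266/37; d'=(-20−3·359/111)/(266/37)=-157/38
back: M3=-157/38
back: M2=359/111−10/37·-157/38=248/57
back: M1=-33/10−3/10·248/57=-175/38
M: M0=0, M1=-175/38, M2=248/57, M3=-157/38, M4=0
seg 0: a=-4, c=M0/2=0, d=(M1−M0)/(6·2)=-175/456, b=Δ0−h0·(2M0+M1)/6=287/57
seg 1: a=3, c=M1/2=-175/76, d=(M2−M1)/(6·3)=1021/2052, b=Δ1−h1·(2M1+M2)/6=49/114
seg 2: a=-3, c=M2/2=124/57, d=(M3−M2)/(6·3)=-967/2052, b=Δ2−h2·(2M2+M3)/6=11/228
seg 3: a=4, c=M3/2=-157/76, d=(M4−M3)/(6·1)=157/228, b=Δ3−h3·(2M3+M4)/6=43/114
t_q=1/2 → seg 0, τ=1/2; S=-4+287/57·τ+0·τ²+-175/456·τ³=-1861/1216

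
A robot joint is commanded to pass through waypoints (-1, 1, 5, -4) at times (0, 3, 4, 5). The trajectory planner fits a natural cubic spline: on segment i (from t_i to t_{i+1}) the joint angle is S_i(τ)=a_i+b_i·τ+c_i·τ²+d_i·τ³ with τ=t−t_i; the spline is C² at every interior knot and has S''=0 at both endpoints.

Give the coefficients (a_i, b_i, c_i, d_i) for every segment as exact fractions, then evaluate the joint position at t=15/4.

Δ: Δ0=2/3, Δ1=4, Δ2=-9
row 1: diag=8, rhs=20; c'=1/8, d'=5/2
row 2: denom=4−1·1/8=31/8; d'=(-78−1·5/2)/(31/8)=-644/31
back: M2=-644/31
back: M1=5/2−1/8·-644/31=158/31
M: M0=0, M1=158/31, M2=-644/31, M3=0
seg 0: a=-1, c=M0/2=0, d=(M1−M0)/(6·3)=79/279, b=Δ0−h0·(2M0+M1)/6=-175/93
seg 1: a=1, c=M1/2=79/31, d=(M2−M1)/(6·1)=-401/93, b=Δ1−h1·(2M1+M2)/6=536/93
seg 2: a=5, c=M2/2=-322/31, d=(M3−M2)/(6·1)=322/93, b=Δ2−h2·(2M2+M3)/6=-193/93
t_q=15/4 → seg 1, τ=3/4; S=1+536/93·τ+79/31·τ²+-401/93·τ³=9795/1984

  seg 0: a=-1 b=-175/93 c=0 d=79/279
  seg 1: a=1 b=536/93 c=79/31 d=-401/93
  seg 2: a=5 b=-193/93 c=-322/31 d=322/93
S(15/4) = 9795/1984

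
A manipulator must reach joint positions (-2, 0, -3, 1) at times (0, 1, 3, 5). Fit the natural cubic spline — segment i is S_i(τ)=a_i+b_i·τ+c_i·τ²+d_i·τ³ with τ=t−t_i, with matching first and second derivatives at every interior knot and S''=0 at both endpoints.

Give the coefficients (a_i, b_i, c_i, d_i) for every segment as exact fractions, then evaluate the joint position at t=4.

  seg 0: a=-2 b=123/44 c=0 d=-35/44
  seg 1: a=0 b=9/22 c=-105/44 d=63/88
  seg 2: a=-3 b=-6/11 c=21/11 d=-7/22
S(4) = -43/22

Δ: Δ0=2, Δ1=-3/2, Δ2=2
row 1: diag=6, rhs=-21; c'=1/3, d'=-7/2
row 2: denom=8−2·1/3=22/3; d'=(21−2·-7/2)/(22/3)=42/11
back: M2=42/11
back: M1=-7/2−1/3·42/11=-105/22
M: M0=0, M1=-105/22, M2=42/11, M3=0
seg 0: a=-2, c=M0/2=0, d=(M1−M0)/(6·1)=-35/44, b=Δ0−h0·(2M0+M1)/6=123/44
seg 1: a=0, c=M1/2=-105/44, d=(M2−M1)/(6·2)=63/88, b=Δ1−h1·(2M1+M2)/6=9/22
seg 2: a=-3, c=M2/2=21/11, d=(M3−M2)/(6·2)=-7/22, b=Δ2−h2·(2M2+M3)/6=-6/11
t_q=4 → seg 2, τ=1; S=-3+-6/11·τ+21/11·τ²+-7/22·τ³=-43/22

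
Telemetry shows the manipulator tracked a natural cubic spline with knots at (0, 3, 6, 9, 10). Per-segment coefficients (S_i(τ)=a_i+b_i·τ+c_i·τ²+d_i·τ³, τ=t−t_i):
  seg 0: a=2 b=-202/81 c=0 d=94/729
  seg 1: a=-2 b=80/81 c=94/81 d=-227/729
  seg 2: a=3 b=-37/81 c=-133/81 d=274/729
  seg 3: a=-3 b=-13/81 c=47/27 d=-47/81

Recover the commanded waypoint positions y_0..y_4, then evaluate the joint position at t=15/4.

y_0=2 y_1=-2 y_2=3 y_3=-3 y_4=-2
S(15/4) = -425/576

y_0 = S_0(0) = a_0 = 2
y_1 = S_1(0) = a_1 = -2
y_2 = S_2(0) = a_2 = 3
y_3 = S_3(0) = a_3 = -3
y_4 = S_3(1) = -2
t_q=15/4 is in segment 1 (τ=3/4); S_1(τ)=-425/576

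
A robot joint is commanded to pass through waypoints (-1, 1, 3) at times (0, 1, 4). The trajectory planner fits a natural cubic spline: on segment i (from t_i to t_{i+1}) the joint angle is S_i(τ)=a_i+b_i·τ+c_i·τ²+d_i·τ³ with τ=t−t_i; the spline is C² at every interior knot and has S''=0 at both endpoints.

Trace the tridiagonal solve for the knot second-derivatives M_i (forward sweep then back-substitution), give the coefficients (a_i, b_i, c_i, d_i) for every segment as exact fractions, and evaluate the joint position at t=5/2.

  seg 0: a=-1 b=13/6 c=0 d=-1/6
  seg 1: a=1 b=5/3 c=-1/2 d=1/18
S(5/2) = 41/16

Δ: Δ0=2, Δ1=2/3
row 1: diag=8, rhs=-8; c'=3/8, d'=-1
back: M1=-1
M: M0=0, M1=-1, M2=0
seg 0: a=-1, c=M0/2=0, d=(M1−M0)/(6·1)=-1/6, b=Δ0−h0·(2M0+M1)/6=13/6
seg 1: a=1, c=M1/2=-1/2, d=(M2−M1)/(6·3)=1/18, b=Δ1−h1·(2M1+M2)/6=5/3
t_q=5/2 → seg 1, τ=3/2; S=1+5/3·τ+-1/2·τ²+1/18·τ³=41/16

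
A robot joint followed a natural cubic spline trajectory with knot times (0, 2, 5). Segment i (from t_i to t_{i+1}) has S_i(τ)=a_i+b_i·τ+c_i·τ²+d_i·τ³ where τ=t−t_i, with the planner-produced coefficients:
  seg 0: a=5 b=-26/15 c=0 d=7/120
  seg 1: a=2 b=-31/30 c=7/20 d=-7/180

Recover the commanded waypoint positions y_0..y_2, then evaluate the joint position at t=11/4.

y_0=5 y_1=2 y_2=1
S(11/4) = 1799/1280

y_0 = S_0(0) = a_0 = 5
y_1 = S_1(0) = a_1 = 2
y_2 = S_1(3) = 1
t_q=11/4 is in segment 1 (τ=3/4); S_1(τ)=1799/1280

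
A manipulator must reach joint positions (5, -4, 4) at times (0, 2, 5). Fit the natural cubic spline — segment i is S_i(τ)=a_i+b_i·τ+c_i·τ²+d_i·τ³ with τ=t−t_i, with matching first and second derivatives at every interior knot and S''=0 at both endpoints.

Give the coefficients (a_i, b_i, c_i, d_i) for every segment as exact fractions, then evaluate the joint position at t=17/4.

Δ: Δ0=-9/2, Δ1=8/3
row 1: diag=10, rhs=43; c'=3/10, d'=43/10
back: M1=43/10
M: M0=0, M1=43/10, M2=0
seg 0: a=5, c=M0/2=0, d=(M1−M0)/(6·2)=43/120, b=Δ0−h0·(2M0+M1)/6=-89/15
seg 1: a=-4, c=M1/2=43/20, d=(M2−M1)/(6·3)=-43/180, b=Δ1−h1·(2M1+M2)/6=-49/30
t_q=17/4 → seg 1, τ=9/4; S=-4+-49/30·τ+43/20·τ²+-43/180·τ³=125/256

  seg 0: a=5 b=-89/15 c=0 d=43/120
  seg 1: a=-4 b=-49/30 c=43/20 d=-43/180
S(17/4) = 125/256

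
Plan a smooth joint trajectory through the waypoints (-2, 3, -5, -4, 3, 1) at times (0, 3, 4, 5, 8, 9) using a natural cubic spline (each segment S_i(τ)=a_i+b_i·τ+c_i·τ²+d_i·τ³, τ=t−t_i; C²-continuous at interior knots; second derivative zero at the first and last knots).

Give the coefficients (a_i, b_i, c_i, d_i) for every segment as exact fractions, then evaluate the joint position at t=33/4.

Δ: Δ0=5/3, Δ1=-8, Δ2=1, Δ3=7/3, Δ4=-2
row 1: diag=8, rhs=-58; c'=1/8, d'=-29/4
row 2: denom=4−1·1/8=31/8; d'=(54−1·-29/4)/(31/8)=490/31
row 3: denom=8−1·8/31=240/31; d'=(8−1·490/31)/(240/31)=-121/120
row 4: denom=8−3·31/80=547/80; d'=(-26−3·-121/120)/(547/80)=-1838/547
back: M4=-1838/547
back: M3=-121/120−31/80·-1838/547=482/1641
back: M2=490/31−8/31·482/1641=25814/1641
back: M1=-29/4−1/8·25814/1641=-15124/1641
M: M0=0, M1=-15124/1641, M2=25814/1641, M3=482/1641, M4=-1838/547, M5=0
seg 0: a=-2, c=M0/2=0, d=(M1−M0)/(6·3)=-7562/14769, b=Δ0−h0·(2M0+M1)/6=10297/1641
seg 1: a=3, c=M1/2=-7562/1641, d=(M2−M1)/(6·1)=6823/1641, b=Δ1−h1·(2M1+M2)/6=-12389/1641
seg 2: a=-5, c=M2/2=12907/1641, d=(M3−M2)/(6·1)=-4222/1641, b=Δ2−h2·(2M2+M3)/6=-2348/547
seg 3: a=-4, c=M3/2=241/1641, d=(M4−M3)/(6·3)=-2998/14769, b=Δ3−h3·(2M3+M4)/6=6104/1641
seg 4: a=3, c=M4/2=-919/547, d=(M5−M4)/(6·1)=919/1641, b=Δ4−h4·(2M4+M5)/6=-1444/1641
t_q=33/4 → seg 4, τ=1/4; S=3+-1444/1641·τ+-919/547·τ²+919/1641·τ³=93953/35008

  seg 0: a=-2 b=10297/1641 c=0 d=-7562/14769
  seg 1: a=3 b=-12389/1641 c=-7562/1641 d=6823/1641
  seg 2: a=-5 b=-2348/547 c=12907/1641 d=-4222/1641
  seg 3: a=-4 b=6104/1641 c=241/1641 d=-2998/14769
  seg 4: a=3 b=-1444/1641 c=-919/547 d=919/1641
S(33/4) = 93953/35008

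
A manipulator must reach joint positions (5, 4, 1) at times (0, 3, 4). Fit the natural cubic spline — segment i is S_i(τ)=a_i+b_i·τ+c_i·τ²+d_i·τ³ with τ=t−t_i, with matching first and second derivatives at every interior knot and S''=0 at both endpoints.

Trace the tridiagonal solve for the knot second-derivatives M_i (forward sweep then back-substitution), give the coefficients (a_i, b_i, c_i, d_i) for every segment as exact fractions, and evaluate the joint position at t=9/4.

Δ: Δ0=-1/3, Δ1=-3
row 1: diag=8, rhs=-16; c'=1/8, d'=-2
back: M1=-2
M: M0=0, M1=-2, M2=0
seg 0: a=5, c=M0/2=0, d=(M1−M0)/(6·3)=-1/9, b=Δ0−h0·(2M0+M1)/6=2/3
seg 1: a=4, c=M1/2=-1, d=(M2−M1)/(6·1)=1/3, b=Δ1−h1·(2M1+M2)/6=-7/3
t_q=9/4 → seg 0, τ=9/4; S=5+2/3·τ+0·τ²+-1/9·τ³=335/64

  seg 0: a=5 b=2/3 c=0 d=-1/9
  seg 1: a=4 b=-7/3 c=-1 d=1/3
S(9/4) = 335/64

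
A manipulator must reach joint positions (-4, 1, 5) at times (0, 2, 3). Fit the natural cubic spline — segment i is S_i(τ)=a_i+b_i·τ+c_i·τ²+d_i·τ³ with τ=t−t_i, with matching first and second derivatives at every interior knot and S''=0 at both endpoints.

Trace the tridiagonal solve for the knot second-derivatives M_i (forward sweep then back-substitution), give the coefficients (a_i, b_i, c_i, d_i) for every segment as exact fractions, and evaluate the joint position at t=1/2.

Δ: Δ0=5/2, Δ1=4
row 1: diag=6, rhs=9; c'=1/6, d'=3/2
back: M1=3/2
M: M0=0, M1=3/2, M2=0
seg 0: a=-4, c=M0/2=0, d=(M1−M0)/(6·2)=1/8, b=Δ0−h0·(2M0+M1)/6=2
seg 1: a=1, c=M1/2=3/4, d=(M2−M1)/(6·1)=-1/4, b=Δ1−h1·(2M1+M2)/6=7/2
t_q=1/2 → seg 0, τ=1/2; S=-4+2·τ+0·τ²+1/8·τ³=-191/64

  seg 0: a=-4 b=2 c=0 d=1/8
  seg 1: a=1 b=7/2 c=3/4 d=-1/4
S(1/2) = -191/64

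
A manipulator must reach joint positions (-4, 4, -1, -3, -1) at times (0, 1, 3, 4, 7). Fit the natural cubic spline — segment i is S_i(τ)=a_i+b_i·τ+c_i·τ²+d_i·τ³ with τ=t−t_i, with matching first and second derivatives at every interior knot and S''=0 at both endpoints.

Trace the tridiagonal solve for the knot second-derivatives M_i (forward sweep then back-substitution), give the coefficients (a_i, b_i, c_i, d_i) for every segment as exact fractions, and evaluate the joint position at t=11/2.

Δ: Δ0=8, Δ1=-5/2, Δ2=-2, Δ3=2/3
row 1: diag=6, rhs=-63; c'=1/3, d'=-21/2
row 2: denom=6−2·1/3=16/3; d'=(3−2·-21/2)/(16/3)=9/2
row 3: denom=8−1·3/16=125/16; d'=(16−1·9/2)/(125/16)=184/125
back: M3=184/125
back: M2=9/2−3/16·184/125=528/125
back: M1=-21/2−1/3·528/125=-2977/250
M: M0=0, M1=-2977/250, M2=528/125, M3=184/125, M4=0
seg 0: a=-4, c=M0/2=0, d=(M1−M0)/(6·1)=-2977/1500, b=Δ0−h0·(2M0+M1)/6=14977/1500
seg 1: a=4, c=M1/2=-2977/500, d=(M2−M1)/(6·2)=4033/3000, b=Δ1−h1·(2M1+M2)/6=3023/750
seg 2: a=-1, c=M2/2=264/125, d=(M3−M2)/(6·1)=-172/375, b=Δ2−h2·(2M2+M3)/6=-274/75
seg 3: a=-3, c=M3/2=92/125, d=(M4−M3)/(6·3)=-92/1125, b=Δ3−h3·(2M3+M4)/6=-302/375
t_q=11/2 → seg 3, τ=3/2; S=-3+-302/375·τ+92/125·τ²+-92/1125·τ³=-707/250

  seg 0: a=-4 b=14977/1500 c=0 d=-2977/1500
  seg 1: a=4 b=3023/750 c=-2977/500 d=4033/3000
  seg 2: a=-1 b=-274/75 c=264/125 d=-172/375
  seg 3: a=-3 b=-302/375 c=92/125 d=-92/1125
S(11/2) = -707/250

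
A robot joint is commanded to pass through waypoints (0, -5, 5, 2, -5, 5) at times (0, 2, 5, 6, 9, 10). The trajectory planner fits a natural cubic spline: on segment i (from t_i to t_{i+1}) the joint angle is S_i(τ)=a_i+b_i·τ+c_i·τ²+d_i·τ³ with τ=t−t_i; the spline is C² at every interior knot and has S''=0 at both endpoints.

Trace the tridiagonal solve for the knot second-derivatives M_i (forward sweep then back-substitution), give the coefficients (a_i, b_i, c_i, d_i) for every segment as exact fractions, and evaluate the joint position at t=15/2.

  seg 0: a=0 b=-6601/1530 c=0 d=347/765
  seg 1: a=-5 b=1727/1530 c=694/255 d=-9119/13770
  seg 2: a=5 b=-19/45 c=-991/306 d=337/510
  seg 3: a=2 b=-7523/1530 c=-961/765 d=9719/13770
  seg 4: a=-5 b=5051/765 c=2599/510 d=-2599/1530
S(15/2) = -1583/272

Δ: Δ0=-5/2, Δ1=10/3, Δ2=-3, Δ3=-7/3, Δ4=10
row 1: diag=10, rhs=35; c'=3/10, d'=7/2
row 2: denom=8−3·3/10=71/10; d'=(-38−3·7/2)/(71/10)=-485/71
row 3: denom=8−1·10/71=558/71; d'=(4−1·-485/71)/(558/71)=769/558
row 4: denom=8−3·71/186=425/62; d'=(74−3·769/558)/(425/62)=2599/255
back: M4=2599/255
back: M3=769/558−71/186·2599/255=-1922/765
back: M2=-485/71−10/71·-1922/765=-991/153
back: M1=7/2−3/10·-991/153=1388/255
M: M0=0, M1=1388/255, M2=-991/153, M3=-1922/765, M4=2599/255, M5=0
seg 0: a=0, c=M0/2=0, d=(M1−M0)/(6·2)=347/765, b=Δ0−h0·(2M0+M1)/6=-6601/1530
seg 1: a=-5, c=M1/2=694/255, d=(M2−M1)/(6·3)=-9119/13770, b=Δ1−h1·(2M1+M2)/6=1727/1530
seg 2: a=5, c=M2/2=-991/306, d=(M3−M2)/(6·1)=337/510, b=Δ2−h2·(2M2+M3)/6=-19/45
seg 3: a=2, c=M3/2=-961/765, d=(M4−M3)/(6·3)=9719/13770, b=Δ3−h3·(2M3+M4)/6=-7523/1530
seg 4: a=-5, c=M4/2=2599/510, d=(M5−M4)/(6·1)=-2599/1530, b=Δ4−h4·(2M4+M5)/6=5051/765
t_q=15/2 → seg 3, τ=3/2; S=2+-7523/1530·τ+-961/765·τ²+9719/13770·τ³=-1583/272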